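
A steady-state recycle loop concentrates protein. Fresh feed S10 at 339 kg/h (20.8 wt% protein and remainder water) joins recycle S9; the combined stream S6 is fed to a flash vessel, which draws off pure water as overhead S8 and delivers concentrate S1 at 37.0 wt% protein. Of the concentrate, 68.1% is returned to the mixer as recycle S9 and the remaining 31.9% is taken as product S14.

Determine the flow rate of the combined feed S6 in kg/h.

745.8 kg/h

Overall protein balance (none leaves overhead): protein in fresh feed = protein in product, i.e. 339×0.208 = (1−0.681)·S1·0.370.
S1 = 70.512/(0.370×0.319) = 597.41 kg/h.
Recycle S9 = 0.681×597.41 = 406.83 kg/h.
Combined feed S6 = 339 + 406.83 = 745.83 kg/h.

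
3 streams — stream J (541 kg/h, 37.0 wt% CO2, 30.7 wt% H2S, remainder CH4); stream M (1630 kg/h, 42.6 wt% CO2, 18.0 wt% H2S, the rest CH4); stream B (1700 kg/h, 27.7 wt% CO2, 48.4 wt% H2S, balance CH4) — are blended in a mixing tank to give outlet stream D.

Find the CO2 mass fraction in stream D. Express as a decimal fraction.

0.353

Total flow out = 541 + 1630 + 1700 = 3871 kg/h.
CO2 in = 541×0.370 + 1630×0.426 + 1700×0.277 = 1365.5 kg/h.
CO2 mass fraction in D = 1365.5/3871 = 0.353.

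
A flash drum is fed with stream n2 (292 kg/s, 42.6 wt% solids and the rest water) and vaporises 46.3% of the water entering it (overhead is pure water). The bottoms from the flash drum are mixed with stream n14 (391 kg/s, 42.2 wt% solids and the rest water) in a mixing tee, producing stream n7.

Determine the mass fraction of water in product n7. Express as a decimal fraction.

0.522

Vapour removed = 0.463×0.574×292 = 77.603 kg/s; concentrate = 214.4 kg/s.
water reaching the mixer = 90.005 (from concentrate) + 391×0.578 = 316 kg/s.
Product flow = 214.4 + 391 = 605.4 kg/s; water fraction = 0.522.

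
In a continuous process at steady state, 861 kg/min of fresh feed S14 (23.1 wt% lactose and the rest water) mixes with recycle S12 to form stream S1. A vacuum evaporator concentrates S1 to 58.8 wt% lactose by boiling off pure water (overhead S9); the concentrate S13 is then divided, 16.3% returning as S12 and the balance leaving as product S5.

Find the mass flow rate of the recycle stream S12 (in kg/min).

Overall lactose balance (none leaves overhead): lactose in fresh feed = lactose in product, i.e. 861×0.231 = (1−0.163)·S13·0.588.
S13 = 198.89/(0.588×0.837) = 404.12 kg/min.
Recycle S12 = 0.163×404.12 = 65.872 kg/min.

65.87 kg/min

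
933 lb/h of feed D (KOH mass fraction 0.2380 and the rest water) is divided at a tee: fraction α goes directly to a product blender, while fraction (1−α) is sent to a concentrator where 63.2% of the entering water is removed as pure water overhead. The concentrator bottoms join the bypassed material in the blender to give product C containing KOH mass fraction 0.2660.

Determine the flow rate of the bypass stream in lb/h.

729.1 lb/h

All 933×0.238 = 222.05 lb/h of KOH reaches C, so C = 222.05/0.266 = 834.79 lb/h and vapour = 98.211 lb/h.
The evaporator receives (1−α)·933 of feed at 0.762 water and removes 0.632 of that water:
0.632×0.762×(1−α)×933 = 98.211
(1−α) = 98.211/449.32 = 0.2186;  α = 0.7814.
Bypass flow = 0.7814×933 = 729.07 lb/h.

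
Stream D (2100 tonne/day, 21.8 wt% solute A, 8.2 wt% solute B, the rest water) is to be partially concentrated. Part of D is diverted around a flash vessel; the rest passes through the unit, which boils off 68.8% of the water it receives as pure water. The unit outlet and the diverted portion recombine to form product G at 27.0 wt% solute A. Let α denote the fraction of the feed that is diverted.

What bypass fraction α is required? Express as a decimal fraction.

All 2100×0.218 = 457.8 tonne/day of solute A reaches G, so G = 457.8/0.270 = 1695.6 tonne/day and vapour = 404.44 tonne/day.
The evaporator receives (1−α)·2100 of feed at 0.700 water and removes 0.688 of that water:
0.688×0.700×(1−α)×2100 = 404.44
(1−α) = 404.44/1011.4 = 0.3999;  α = 0.6001.

0.600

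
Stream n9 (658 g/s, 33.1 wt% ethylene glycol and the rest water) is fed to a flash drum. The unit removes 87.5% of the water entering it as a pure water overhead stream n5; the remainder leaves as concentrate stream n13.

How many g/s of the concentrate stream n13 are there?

water entering = 658×0.669 = 440.2 g/s; overhead removed = 0.875×440.2 = 385.18 g/s.
Concentrate = 658 − 385.18 = 272.82 g/s.

272.8 g/s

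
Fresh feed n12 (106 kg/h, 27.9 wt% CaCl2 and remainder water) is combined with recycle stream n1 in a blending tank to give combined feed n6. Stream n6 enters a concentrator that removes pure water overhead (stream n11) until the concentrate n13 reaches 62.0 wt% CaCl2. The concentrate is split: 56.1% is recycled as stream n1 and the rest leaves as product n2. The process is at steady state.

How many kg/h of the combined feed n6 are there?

Overall CaCl2 balance (none leaves overhead): CaCl2 in fresh feed = CaCl2 in product, i.e. 106×0.279 = (1−0.561)·n13·0.620.
n13 = 29.574/(0.620×0.439) = 108.66 kg/h.
Recycle n1 = 0.561×108.66 = 60.956 kg/h.
Combined feed n6 = 106 + 60.956 = 166.96 kg/h.

167 kg/h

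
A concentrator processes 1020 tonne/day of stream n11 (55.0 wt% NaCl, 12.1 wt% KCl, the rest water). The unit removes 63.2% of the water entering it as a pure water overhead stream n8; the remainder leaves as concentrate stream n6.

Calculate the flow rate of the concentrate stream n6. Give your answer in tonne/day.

water entering = 1020×0.329 = 335.58 tonne/day; overhead removed = 0.632×335.58 = 212.09 tonne/day.
Concentrate = 1020 − 212.09 = 807.91 tonne/day.

807.9 tonne/day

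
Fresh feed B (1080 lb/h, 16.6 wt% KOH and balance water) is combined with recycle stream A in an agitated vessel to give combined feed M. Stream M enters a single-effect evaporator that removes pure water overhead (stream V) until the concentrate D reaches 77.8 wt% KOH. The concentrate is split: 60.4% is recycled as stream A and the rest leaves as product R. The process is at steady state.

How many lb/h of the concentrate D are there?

581.9 lb/h

Overall KOH balance (none leaves overhead): KOH in fresh feed = KOH in product, i.e. 1080×0.166 = (1−0.604)·D·0.778.
D = 179.28/(0.778×0.396) = 581.91 lb/h.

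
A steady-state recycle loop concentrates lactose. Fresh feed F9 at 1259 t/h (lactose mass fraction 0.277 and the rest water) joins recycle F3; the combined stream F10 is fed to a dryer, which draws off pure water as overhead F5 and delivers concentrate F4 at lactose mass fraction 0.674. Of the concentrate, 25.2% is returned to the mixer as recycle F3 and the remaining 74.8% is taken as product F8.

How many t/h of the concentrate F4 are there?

Overall lactose balance (none leaves overhead): lactose in fresh feed = lactose in product, i.e. 1259×0.277 = (1−0.252)·F4·0.674.
F4 = 348.74/(0.674×0.748) = 691.74 t/h.

691.7 t/h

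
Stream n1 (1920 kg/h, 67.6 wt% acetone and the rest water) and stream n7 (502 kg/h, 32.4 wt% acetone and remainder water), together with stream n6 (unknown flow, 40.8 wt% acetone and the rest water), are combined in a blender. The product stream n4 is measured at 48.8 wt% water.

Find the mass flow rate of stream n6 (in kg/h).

Let n6 be the unknown flow. Total out = 2422 + n6.
water balance: 961.43 + 0.592·n6 = 0.488·(2422 + n6)
(0.592 − 0.488)·n6 = 0.488×2422 − 961.43 = 220.5
n6 = 220.5 / 0.104 = 2120.2 kg/h

2120 kg/h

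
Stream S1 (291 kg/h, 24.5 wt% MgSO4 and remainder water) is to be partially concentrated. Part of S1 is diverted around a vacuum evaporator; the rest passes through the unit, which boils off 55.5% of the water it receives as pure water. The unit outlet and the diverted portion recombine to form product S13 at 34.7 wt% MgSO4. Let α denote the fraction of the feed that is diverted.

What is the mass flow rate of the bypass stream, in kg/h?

86.86 kg/h

All 291×0.245 = 71.295 kg/h of MgSO4 reaches S13, so S13 = 71.295/0.347 = 205.46 kg/h and vapour = 85.539 kg/h.
The evaporator receives (1−α)·291 of feed at 0.755 water and removes 0.555 of that water:
0.555×0.755×(1−α)×291 = 85.539
(1−α) = 85.539/121.94 = 0.7015;  α = 0.2985.
Bypass flow = 0.2985×291 = 86.862 kg/h.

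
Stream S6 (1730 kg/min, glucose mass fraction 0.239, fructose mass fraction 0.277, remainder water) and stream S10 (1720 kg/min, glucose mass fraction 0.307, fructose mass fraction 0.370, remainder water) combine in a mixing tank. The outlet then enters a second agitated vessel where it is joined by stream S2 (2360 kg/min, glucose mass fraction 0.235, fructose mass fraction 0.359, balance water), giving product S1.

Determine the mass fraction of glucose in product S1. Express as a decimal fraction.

0.258

Overall, product flow = 5810 kg/min.
glucose in = 1730×0.239 + 1720×0.307 + 2360×0.235 = 1496.1 kg/min.
glucose fraction in S1 = 0.258.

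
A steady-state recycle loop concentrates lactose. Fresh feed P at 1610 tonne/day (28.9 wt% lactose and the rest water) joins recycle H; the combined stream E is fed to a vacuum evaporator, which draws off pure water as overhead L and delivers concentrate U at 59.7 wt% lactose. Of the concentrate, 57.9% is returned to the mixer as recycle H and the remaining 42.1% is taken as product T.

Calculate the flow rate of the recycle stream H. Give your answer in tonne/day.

Overall lactose balance (none leaves overhead): lactose in fresh feed = lactose in product, i.e. 1610×0.289 = (1−0.579)·U·0.597.
U = 465.29/(0.597×0.421) = 1851.3 tonne/day.
Recycle H = 0.579×1851.3 = 1071.9 tonne/day.

1072 tonne/day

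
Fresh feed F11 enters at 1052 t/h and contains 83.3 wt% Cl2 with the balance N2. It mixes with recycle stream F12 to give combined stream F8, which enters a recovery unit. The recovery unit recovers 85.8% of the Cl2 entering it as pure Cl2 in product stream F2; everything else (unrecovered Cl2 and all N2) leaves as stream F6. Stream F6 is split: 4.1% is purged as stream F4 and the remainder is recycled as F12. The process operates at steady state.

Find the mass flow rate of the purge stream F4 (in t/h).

N2 enters only via F11 and leaves only via the purge: 1052×0.167 = 0.041×(N2 in F6), and the recovery unit passes all N2, so N2 in F8 = N2 in F6 = 4285 t/h.
Cl2 in F8: m_A = 1052×0.833 + (1−0.041)·(1−0.858)·m_A, so m_A = 876.32/0.8638 = 1014.5 t/h.
F6 = (1−0.858)×1014.5 + 4285 = 4429 t/h.
Purge F4 = 0.041×4429 = 181.59 t/h.

181.6 t/h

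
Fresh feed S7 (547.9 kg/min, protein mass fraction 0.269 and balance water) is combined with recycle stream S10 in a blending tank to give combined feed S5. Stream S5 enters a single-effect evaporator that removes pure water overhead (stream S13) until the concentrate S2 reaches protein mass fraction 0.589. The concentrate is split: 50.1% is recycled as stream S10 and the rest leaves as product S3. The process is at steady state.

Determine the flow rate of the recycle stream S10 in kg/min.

Overall protein balance (none leaves overhead): protein in fresh feed = protein in product, i.e. 547.9×0.269 = (1−0.501)·S2·0.589.
S2 = 147.39/(0.589×0.499) = 501.46 kg/min.
Recycle S10 = 0.501×501.46 = 251.23 kg/min.

251.2 kg/min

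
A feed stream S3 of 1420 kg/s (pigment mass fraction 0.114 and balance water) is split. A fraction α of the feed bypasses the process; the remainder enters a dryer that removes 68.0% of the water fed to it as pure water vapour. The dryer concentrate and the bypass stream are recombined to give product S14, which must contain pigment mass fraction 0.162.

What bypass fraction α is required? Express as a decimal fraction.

All 1420×0.114 = 161.88 kg/s of pigment reaches S14, so S14 = 161.88/0.162 = 999.26 kg/s and vapour = 420.74 kg/s.
The evaporator receives (1−α)·1420 of feed at 0.886 water and removes 0.680 of that water:
0.680×0.886×(1−α)×1420 = 420.74
(1−α) = 420.74/855.52 = 0.4918;  α = 0.5082.

0.508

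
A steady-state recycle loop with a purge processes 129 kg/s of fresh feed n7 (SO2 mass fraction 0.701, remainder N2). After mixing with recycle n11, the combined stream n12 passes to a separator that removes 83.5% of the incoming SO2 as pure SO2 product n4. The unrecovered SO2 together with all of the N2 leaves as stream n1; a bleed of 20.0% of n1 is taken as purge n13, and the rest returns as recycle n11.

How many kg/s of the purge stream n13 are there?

N2 enters only via n7 and leaves only via the purge: 129×0.299 = 0.200×(N2 in n1), and the separator passes all N2, so N2 in n12 = N2 in n1 = 192.85 kg/s.
SO2 in n12: m_A = 129×0.701 + (1−0.200)·(1−0.835)·m_A, so m_A = 90.429/0.8680 = 104.18 kg/s.
n1 = (1−0.835)×104.18 + 192.85 = 210.04 kg/s.
Purge n13 = 0.200×210.04 = 42.009 kg/s.

42.01 kg/s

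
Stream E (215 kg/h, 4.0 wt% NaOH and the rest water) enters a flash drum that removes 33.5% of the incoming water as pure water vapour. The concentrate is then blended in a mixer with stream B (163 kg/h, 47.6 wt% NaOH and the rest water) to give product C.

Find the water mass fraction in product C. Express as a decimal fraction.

Vapour removed = 0.335×0.960×215 = 69.144 kg/h; concentrate = 145.86 kg/h.
water reaching the mixer = 137.26 (from concentrate) + 163×0.524 = 222.67 kg/h.
Product flow = 145.86 + 163 = 308.86 kg/h; water fraction = 0.721.

0.721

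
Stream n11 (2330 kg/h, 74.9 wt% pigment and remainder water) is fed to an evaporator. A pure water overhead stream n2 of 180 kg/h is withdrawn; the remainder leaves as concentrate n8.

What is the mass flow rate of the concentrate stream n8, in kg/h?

Concentrate = 2330 − 180 = 2150 kg/h.

2150 kg/h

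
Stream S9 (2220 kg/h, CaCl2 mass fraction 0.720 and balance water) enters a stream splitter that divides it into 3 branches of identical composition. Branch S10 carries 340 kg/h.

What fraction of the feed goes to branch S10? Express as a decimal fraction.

Fraction to S10 = 340/2220 = 0.1532.

0.153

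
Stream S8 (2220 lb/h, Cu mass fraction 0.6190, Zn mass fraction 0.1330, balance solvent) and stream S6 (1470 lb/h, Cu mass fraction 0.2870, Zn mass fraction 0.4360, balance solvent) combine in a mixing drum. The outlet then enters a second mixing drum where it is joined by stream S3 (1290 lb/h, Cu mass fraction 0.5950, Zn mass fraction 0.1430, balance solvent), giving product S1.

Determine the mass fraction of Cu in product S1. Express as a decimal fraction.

Overall, product flow = 4980 lb/h.
Cu in = 2220×0.619 + 1470×0.287 + 1290×0.595 = 2563.6 lb/h.
Cu fraction in S1 = 0.5148.

0.5148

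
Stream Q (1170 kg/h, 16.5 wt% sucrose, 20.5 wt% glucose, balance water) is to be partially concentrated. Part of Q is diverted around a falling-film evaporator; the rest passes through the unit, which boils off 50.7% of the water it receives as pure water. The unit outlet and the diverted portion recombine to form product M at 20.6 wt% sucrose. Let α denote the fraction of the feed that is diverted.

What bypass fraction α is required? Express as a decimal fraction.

0.377

All 1170×0.165 = 193.05 kg/h of sucrose reaches M, so M = 193.05/0.206 = 937.14 kg/h and vapour = 232.86 kg/h.
The evaporator receives (1−α)·1170 of feed at 0.630 water and removes 0.507 of that water:
0.507×0.630×(1−α)×1170 = 232.86
(1−α) = 232.86/373.71 = 0.6231;  α = 0.3769.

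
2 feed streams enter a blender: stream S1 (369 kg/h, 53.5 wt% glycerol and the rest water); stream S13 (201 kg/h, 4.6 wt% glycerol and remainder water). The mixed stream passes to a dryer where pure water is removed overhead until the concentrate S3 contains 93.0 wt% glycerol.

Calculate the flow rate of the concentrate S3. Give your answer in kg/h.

222.2 kg/h

glycerol entering = 369×0.535 + 201×0.046 = 206.66 kg/h.
All glycerol reports to S3, so S3 = 206.66/0.930 = 222.22 kg/h.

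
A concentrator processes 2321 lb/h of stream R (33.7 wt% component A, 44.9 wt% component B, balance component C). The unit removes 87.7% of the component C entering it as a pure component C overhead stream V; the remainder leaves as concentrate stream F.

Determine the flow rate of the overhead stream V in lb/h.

435.6 lb/h

component C entering = 2321×0.214 = 496.69 lb/h; overhead removed = 0.877×496.69 = 435.6 lb/h.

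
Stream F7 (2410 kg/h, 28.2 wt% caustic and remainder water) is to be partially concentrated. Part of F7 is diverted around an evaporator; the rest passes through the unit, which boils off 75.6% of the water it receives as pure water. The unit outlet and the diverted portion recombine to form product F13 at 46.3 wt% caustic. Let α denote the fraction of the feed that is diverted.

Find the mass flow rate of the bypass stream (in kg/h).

All 2410×0.282 = 679.62 kg/h of caustic reaches F13, so F13 = 679.62/0.463 = 1467.9 kg/h and vapour = 942.14 kg/h.
The evaporator receives (1−α)·2410 of feed at 0.718 water and removes 0.756 of that water:
0.756×0.718×(1−α)×2410 = 942.14
(1−α) = 942.14/1308.2 = 0.7202;  α = 0.2798.
Bypass flow = 0.2798×2410 = 674.33 kg/h.

674.3 kg/h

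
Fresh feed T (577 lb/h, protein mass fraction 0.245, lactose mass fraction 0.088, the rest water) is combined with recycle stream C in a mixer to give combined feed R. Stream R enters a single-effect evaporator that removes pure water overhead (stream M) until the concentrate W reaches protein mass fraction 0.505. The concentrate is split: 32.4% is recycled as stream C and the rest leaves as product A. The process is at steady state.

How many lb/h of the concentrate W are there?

414.1 lb/h

Overall protein balance (none leaves overhead): protein in fresh feed = protein in product, i.e. 577×0.245 = (1−0.324)·W·0.505.
W = 141.37/(0.505×0.676) = 414.1 lb/h.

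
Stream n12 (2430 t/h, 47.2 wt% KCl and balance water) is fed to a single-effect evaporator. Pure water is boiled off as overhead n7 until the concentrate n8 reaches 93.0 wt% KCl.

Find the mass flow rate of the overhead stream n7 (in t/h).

1197 t/h

KCl is conserved: 2430×0.472 = 1147 t/h all reports to the concentrate.
Concentrate = 1147/(target fraction) = 1233.3 t/h.
Overhead = 2430 − 1233.3 = 1196.7 t/h.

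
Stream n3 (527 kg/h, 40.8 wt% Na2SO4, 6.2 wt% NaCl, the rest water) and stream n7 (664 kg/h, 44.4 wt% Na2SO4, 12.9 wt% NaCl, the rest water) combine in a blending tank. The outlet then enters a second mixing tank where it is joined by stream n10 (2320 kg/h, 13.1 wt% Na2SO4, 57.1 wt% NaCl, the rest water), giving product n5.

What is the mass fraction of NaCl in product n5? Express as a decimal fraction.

Overall, product flow = 3511 kg/h.
NaCl in = 527×0.062 + 664×0.129 + 2320×0.571 = 1443 kg/h.
NaCl fraction in n5 = 0.411.

0.411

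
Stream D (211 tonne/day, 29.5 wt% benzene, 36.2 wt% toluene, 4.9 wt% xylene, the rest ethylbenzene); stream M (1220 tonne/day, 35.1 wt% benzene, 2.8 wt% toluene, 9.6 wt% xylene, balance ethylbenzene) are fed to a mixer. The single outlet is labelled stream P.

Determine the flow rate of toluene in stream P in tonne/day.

toluene out = toluene in = 211×0.362 + 1220×0.028 = 110.54 tonne/day.

110.5 tonne/day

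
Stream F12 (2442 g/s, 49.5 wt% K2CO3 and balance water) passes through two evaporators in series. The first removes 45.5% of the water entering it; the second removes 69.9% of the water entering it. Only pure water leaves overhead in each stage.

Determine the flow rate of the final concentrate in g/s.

1411 g/s

water in feed = 2442×0.505 = 1233.2 g/s.
After stage 1: water left = (1−0.455)×1233.2 = 672.1; stream total = 1880.9 g/s.
After stage 2: water left = (1−0.699)×672.1 = 202.3; final concentrate = 1411.1 g/s.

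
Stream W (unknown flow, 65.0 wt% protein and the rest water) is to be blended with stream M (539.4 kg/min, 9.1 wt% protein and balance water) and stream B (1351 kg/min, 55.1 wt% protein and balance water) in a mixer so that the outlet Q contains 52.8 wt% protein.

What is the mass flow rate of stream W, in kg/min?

1677 kg/min

Let W be the unknown flow. Total out = 1890.4 + W.
protein balance: 793.49 + 0.650·W = 0.528·(1890.4 + W)
(0.650 − 0.528)·W = 0.528×1890.4 − 793.49 = 204.64
W = 204.64 / 0.122 = 1677.4 kg/min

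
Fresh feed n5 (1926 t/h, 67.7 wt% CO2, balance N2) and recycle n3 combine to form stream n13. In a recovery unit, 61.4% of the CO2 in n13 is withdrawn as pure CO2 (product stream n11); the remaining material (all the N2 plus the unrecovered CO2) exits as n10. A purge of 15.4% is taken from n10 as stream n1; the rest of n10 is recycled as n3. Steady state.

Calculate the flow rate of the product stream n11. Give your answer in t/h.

1189 t/h

CO2 in n13: m_A = 1926×0.677 + (1−0.154)·(1−0.614)·m_A, so m_A = 1303.9/0.6734 = 1936.2 t/h.
Product n11 = 0.614×1936.2 = 1188.8 t/h.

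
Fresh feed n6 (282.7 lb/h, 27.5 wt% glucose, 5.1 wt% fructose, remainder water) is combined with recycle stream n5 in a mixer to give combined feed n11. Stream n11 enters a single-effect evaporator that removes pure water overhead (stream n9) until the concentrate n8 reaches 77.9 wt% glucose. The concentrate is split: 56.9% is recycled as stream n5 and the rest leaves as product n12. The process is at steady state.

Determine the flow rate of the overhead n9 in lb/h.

182.9 lb/h

Overall glucose balance (none leaves overhead): glucose in fresh feed = glucose in product, i.e. 282.7×0.275 = (1−0.569)·n8·0.779.
n8 = 77.743/(0.779×0.431) = 231.55 lb/h.
Recycle n5 = 0.569×231.55 = 131.75 lb/h.
Combined feed n11 = 282.7 + 131.75 = 414.45 lb/h.
Overhead n9 = n11 − n8 = 414.45 − 231.55 = 182.9 lb/h.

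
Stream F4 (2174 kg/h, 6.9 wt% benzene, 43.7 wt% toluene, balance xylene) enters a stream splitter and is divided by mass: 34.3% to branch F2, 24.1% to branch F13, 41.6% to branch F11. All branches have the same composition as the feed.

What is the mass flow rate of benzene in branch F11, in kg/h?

Branch F11 total = 0.416×2174 = 904.38 kg/h.
benzene in F11 = 0.069×904.38 = 62.402 kg/h.

62.4 kg/h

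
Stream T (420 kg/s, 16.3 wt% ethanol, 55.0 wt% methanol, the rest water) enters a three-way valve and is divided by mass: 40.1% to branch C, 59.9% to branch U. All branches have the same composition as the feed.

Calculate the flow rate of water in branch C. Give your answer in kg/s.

48.34 kg/s

Branch C total = 0.401×420 = 168.42 kg/s.
water in C = 0.287×168.42 = 48.337 kg/s.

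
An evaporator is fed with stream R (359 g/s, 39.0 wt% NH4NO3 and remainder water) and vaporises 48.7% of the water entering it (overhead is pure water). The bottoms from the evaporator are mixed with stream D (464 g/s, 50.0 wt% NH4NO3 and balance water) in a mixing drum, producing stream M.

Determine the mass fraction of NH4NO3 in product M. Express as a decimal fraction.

Vapour removed = 0.487×0.610×359 = 106.65 g/s; concentrate = 252.35 g/s.
NH4NO3 reaching the mixer = 140.01 (from concentrate) + 464×0.500 = 372.01 g/s.
Product flow = 252.35 + 464 = 716.35 g/s; NH4NO3 fraction = 0.519.

0.519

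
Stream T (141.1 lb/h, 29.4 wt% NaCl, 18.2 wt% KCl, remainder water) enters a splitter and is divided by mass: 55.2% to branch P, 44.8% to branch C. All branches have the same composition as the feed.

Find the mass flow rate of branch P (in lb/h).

77.89 lb/h

Branch P flow = 0.552×141.1 = 77.887 lb/h.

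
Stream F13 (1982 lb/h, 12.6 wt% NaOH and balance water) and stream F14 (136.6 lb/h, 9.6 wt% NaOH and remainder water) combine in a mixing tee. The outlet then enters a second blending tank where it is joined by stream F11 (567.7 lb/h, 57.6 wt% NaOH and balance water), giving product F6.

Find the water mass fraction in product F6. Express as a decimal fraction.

0.7804

Overall, product flow = 2686.3 lb/h.
water in = 1982×0.874 + 136.6×0.904 + 567.7×0.424 = 2096.5 lb/h.
water fraction in F6 = 0.7804.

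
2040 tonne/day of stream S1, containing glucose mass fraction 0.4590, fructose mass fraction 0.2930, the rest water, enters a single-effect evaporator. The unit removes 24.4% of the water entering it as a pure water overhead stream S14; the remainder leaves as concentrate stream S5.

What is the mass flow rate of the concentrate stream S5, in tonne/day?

1917 tonne/day

water entering = 2040×0.248 = 505.92 tonne/day; overhead removed = 0.244×505.92 = 123.44 tonne/day.
Concentrate = 2040 − 123.44 = 1916.6 tonne/day.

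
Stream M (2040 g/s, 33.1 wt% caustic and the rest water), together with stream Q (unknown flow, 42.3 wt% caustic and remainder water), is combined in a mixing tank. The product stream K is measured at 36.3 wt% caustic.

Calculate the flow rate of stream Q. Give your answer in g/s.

Let Q be the unknown flow. Total out = 2040 + Q.
caustic balance: 675.24 + 0.423·Q = 0.363·(2040 + Q)
(0.423 − 0.363)·Q = 0.363×2040 − 675.24 = 65.28
Q = 65.28 / 0.060 = 1088 g/s

1088 g/s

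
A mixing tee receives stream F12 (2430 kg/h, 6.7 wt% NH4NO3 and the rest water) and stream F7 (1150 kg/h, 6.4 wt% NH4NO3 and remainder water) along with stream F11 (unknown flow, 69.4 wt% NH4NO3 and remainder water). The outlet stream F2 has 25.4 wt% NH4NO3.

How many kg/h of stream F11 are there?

Let F11 be the unknown flow. Total out = 3580 + F11.
NH4NO3 balance: 236.41 + 0.694·F11 = 0.254·(3580 + F11)
(0.694 − 0.254)·F11 = 0.254×3580 − 236.41 = 672.91
F11 = 672.91 / 0.440 = 1529.3 kg/h

1529 kg/h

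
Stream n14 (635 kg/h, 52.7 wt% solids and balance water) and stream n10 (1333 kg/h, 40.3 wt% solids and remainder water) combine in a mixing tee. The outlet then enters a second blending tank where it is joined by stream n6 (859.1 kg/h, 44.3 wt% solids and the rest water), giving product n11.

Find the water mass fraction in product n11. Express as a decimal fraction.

0.557

Overall, product flow = 2827.1 kg/h.
water in = 635×0.473 + 1333×0.597 + 859.1×0.557 = 1574.7 kg/h.
water fraction in n11 = 0.557.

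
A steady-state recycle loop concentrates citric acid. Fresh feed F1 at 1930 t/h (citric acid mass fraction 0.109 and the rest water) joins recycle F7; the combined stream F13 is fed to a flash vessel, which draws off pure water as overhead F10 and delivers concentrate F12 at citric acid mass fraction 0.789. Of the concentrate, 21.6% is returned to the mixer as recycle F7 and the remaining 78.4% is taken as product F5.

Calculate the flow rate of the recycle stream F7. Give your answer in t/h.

73.46 t/h

Overall citric acid balance (none leaves overhead): citric acid in fresh feed = citric acid in product, i.e. 1930×0.109 = (1−0.216)·F12·0.789.
F12 = 210.37/(0.789×0.784) = 340.09 t/h.
Recycle F7 = 0.216×340.09 = 73.459 t/h.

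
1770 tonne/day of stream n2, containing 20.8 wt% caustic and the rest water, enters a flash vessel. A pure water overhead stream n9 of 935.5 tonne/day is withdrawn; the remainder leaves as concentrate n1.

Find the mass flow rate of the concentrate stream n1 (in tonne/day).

834.5 tonne/day

Concentrate = 1770 − 935.5 = 834.5 tonne/day.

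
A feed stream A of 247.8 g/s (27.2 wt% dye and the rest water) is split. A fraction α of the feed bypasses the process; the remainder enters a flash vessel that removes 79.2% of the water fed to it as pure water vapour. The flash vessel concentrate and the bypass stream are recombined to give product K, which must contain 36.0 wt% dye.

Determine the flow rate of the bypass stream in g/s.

All 247.8×0.272 = 67.402 g/s of dye reaches K, so K = 67.402/0.360 = 187.23 g/s and vapour = 60.573 g/s.
The evaporator receives (1−α)·247.8 of feed at 0.728 water and removes 0.792 of that water:
0.792×0.728×(1−α)×247.8 = 60.573
(1−α) = 60.573/142.88 = 0.4240;  α = 0.5760.
Bypass flow = 0.5760×247.8 = 142.74 g/s.

142.7 g/s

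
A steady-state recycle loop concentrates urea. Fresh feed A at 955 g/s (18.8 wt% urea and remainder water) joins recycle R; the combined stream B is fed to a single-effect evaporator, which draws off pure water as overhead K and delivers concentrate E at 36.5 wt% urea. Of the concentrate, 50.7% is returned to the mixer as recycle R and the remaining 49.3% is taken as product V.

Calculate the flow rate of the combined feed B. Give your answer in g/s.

Overall urea balance (none leaves overhead): urea in fresh feed = urea in product, i.e. 955×0.188 = (1−0.507)·E·0.365.
E = 179.54/(0.365×0.493) = 997.75 g/s.
Recycle R = 0.507×997.75 = 505.86 g/s.
Combined feed B = 955 + 505.86 = 1460.9 g/s.

1461 g/s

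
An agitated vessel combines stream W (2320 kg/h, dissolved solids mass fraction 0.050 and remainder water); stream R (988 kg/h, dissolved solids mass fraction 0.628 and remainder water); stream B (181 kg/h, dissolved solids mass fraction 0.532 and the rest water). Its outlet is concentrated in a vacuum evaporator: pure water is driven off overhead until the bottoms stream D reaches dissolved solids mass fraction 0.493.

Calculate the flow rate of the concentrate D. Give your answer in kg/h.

dissolved solids entering = 2320×0.050 + 988×0.628 + 181×0.532 = 832.76 kg/h.
All dissolved solids reports to D, so D = 832.76/0.493 = 1689.2 kg/h.

1689 kg/h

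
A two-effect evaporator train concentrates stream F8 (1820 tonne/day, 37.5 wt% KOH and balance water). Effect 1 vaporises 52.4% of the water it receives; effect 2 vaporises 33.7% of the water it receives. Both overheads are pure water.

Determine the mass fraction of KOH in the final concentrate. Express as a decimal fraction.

0.655

water in feed = 1820×0.625 = 1137.5 tonne/day.
After stage 1: water left = (1−0.524)×1137.5 = 541.45; stream total = 1223.9 tonne/day.
After stage 2: water left = (1−0.337)×541.45 = 358.98; final concentrate = 1041.5 tonne/day.
KOH fraction = 682.5/1041.5 = 0.655.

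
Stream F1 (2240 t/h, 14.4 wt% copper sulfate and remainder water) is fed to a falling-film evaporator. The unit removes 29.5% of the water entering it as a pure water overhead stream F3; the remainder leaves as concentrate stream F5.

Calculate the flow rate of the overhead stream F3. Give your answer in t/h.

565.6 t/h

water entering = 2240×0.856 = 1917.4 t/h; overhead removed = 0.295×1917.4 = 565.64 t/h.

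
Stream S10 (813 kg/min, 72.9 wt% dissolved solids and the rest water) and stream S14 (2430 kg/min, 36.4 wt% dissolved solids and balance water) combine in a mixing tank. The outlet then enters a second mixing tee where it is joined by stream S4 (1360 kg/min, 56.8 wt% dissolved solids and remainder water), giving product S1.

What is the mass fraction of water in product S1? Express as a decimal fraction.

Overall, product flow = 4603 kg/min.
water in = 813×0.271 + 2430×0.636 + 1360×0.432 = 2353.3 kg/min.
water fraction in S1 = 0.511.

0.511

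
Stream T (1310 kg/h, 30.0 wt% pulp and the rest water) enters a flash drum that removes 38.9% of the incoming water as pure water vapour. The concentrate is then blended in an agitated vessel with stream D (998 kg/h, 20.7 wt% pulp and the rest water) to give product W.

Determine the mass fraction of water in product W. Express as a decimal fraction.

0.693

Vapour removed = 0.389×0.700×1310 = 356.71 kg/h; concentrate = 953.29 kg/h.
water reaching the mixer = 560.29 (from concentrate) + 998×0.793 = 1351.7 kg/h.
Product flow = 953.29 + 998 = 1951.3 kg/h; water fraction = 0.693.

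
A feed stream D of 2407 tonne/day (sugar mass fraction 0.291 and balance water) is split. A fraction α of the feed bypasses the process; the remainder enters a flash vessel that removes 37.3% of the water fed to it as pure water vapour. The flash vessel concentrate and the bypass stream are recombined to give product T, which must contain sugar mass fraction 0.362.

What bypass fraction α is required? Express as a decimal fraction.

0.258

All 2407×0.291 = 700.44 tonne/day of sugar reaches T, so T = 700.44/0.362 = 1934.9 tonne/day and vapour = 472.09 tonne/day.
The evaporator receives (1−α)·2407 of feed at 0.709 water and removes 0.373 of that water:
0.373×0.709×(1−α)×2407 = 472.09
(1−α) = 472.09/636.55 = 0.7416;  α = 0.2584.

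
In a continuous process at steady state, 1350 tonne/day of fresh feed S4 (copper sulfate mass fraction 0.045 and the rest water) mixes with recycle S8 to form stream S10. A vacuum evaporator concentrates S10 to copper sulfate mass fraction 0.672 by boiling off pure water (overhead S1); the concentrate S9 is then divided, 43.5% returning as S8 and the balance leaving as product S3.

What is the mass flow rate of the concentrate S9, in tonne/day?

Overall copper sulfate balance (none leaves overhead): copper sulfate in fresh feed = copper sulfate in product, i.e. 1350×0.045 = (1−0.435)·S9·0.672.
S9 = 60.75/(0.672×0.565) = 160 tonne/day.

160 tonne/day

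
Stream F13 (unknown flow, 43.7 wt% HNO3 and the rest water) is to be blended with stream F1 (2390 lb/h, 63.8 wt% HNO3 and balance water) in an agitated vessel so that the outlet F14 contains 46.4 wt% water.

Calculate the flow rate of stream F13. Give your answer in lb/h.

2462 lb/h

Let F13 be the unknown flow. Total out = 2390 + F13.
water balance: 865.18 + 0.563·F13 = 0.464·(2390 + F13)
(0.563 − 0.464)·F13 = 0.464×2390 − 865.18 = 243.78
F13 = 243.78 / 0.099 = 2462.4 lb/h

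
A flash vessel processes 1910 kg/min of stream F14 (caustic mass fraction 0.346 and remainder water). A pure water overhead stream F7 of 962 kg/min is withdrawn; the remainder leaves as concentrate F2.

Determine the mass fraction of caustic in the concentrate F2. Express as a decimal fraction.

caustic is not removed: 1910×0.346 = 660.86 kg/min of caustic enters F2.
Concentrate = 1910 − 962 = 948 kg/min.
Mass fraction = 660.86/948 = 0.697.

0.697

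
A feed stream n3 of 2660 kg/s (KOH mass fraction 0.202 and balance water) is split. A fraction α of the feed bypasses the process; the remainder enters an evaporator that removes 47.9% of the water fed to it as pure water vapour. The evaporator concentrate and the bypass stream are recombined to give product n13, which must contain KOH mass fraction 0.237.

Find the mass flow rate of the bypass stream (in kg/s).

1632 kg/s

All 2660×0.202 = 537.32 kg/s of KOH reaches n13, so n13 = 537.32/0.237 = 2267.2 kg/s and vapour = 392.83 kg/s.
The evaporator receives (1−α)·2660 of feed at 0.798 water and removes 0.479 of that water:
0.479×0.798×(1−α)×2660 = 392.83
(1−α) = 392.83/1016.8 = 0.3864;  α = 0.6136.
Bypass flow = 0.6136×2660 = 1632.3 kg/s.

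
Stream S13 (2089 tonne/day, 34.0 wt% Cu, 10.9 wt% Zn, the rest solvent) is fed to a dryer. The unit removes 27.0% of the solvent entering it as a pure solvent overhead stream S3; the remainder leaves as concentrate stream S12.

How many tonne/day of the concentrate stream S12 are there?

solvent entering = 2089×0.551 = 1151 tonne/day; overhead removed = 0.270×1151 = 310.78 tonne/day.
Concentrate = 2089 − 310.78 = 1778.2 tonne/day.

1778 tonne/day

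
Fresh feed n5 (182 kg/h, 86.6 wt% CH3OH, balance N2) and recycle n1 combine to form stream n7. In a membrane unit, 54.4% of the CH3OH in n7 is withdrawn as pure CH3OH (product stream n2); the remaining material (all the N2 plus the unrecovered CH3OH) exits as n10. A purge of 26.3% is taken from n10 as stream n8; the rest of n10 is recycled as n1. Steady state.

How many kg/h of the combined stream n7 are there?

330.1 kg/h

N2 enters only via n5 and leaves only via the purge: 182×0.134 = 0.263×(N2 in n10), and the membrane unit passes all N2, so N2 in n7 = N2 in n10 = 92.73 kg/h.
CH3OH in n7: m_A = 182×0.866 + (1−0.263)·(1−0.544)·m_A, so m_A = 157.61/0.6639 = 237.39 kg/h.
n7 = 237.39 + 92.73 = 330.12 kg/h.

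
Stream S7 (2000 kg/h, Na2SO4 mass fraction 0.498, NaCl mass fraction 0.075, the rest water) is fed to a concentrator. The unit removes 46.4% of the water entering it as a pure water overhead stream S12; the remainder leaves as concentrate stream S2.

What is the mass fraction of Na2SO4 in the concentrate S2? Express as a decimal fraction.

Na2SO4 is not removed: 2000×0.498 = 996 kg/h of Na2SO4 enters S2.
water entering = 2000×0.427 = 854 kg/h; overhead removed = 0.464×854 = 396.26 kg/h.
Concentrate = 2000 − 396.26 = 1603.7 kg/h.
Mass fraction = 996/1603.7 = 0.621.

0.621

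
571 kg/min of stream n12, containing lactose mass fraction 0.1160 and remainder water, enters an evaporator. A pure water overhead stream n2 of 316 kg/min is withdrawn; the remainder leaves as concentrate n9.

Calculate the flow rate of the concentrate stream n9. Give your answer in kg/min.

Concentrate = 571 − 316 = 255 kg/min.

255 kg/min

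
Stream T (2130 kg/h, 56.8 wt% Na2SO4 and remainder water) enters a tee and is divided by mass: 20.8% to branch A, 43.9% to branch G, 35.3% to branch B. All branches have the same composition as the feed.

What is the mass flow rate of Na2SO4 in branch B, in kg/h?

427.1 kg/h

Branch B total = 0.353×2130 = 751.89 kg/h.
Na2SO4 in B = 0.568×751.89 = 427.07 kg/h.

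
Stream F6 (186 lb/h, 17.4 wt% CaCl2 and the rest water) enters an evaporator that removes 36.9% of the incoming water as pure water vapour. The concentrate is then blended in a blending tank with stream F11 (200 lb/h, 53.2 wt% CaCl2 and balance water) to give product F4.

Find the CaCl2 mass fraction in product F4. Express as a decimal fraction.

Vapour removed = 0.369×0.826×186 = 56.692 lb/h; concentrate = 129.31 lb/h.
CaCl2 reaching the mixer = 32.364 (from concentrate) + 200×0.532 = 138.76 lb/h.
Product flow = 129.31 + 200 = 329.31 lb/h; CaCl2 fraction = 0.4214.

0.4214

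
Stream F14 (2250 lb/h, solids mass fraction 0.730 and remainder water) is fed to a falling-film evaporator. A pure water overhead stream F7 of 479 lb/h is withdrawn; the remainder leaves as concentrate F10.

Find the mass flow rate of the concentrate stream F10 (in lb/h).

Concentrate = 2250 − 479 = 1771 lb/h.

1771 lb/h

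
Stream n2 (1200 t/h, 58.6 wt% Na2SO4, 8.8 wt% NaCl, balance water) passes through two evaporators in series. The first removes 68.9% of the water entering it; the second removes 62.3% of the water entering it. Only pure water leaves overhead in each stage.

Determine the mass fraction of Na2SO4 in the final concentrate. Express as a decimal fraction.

water in feed = 1200×0.326 = 391.2 t/h.
After stage 1: water left = (1−0.689)×391.2 = 121.66; stream total = 930.46 t/h.
After stage 2: water left = (1−0.623)×121.66 = 45.867; final concentrate = 854.67 t/h.
Na2SO4 fraction = 703.2/854.67 = 0.8228.

0.8228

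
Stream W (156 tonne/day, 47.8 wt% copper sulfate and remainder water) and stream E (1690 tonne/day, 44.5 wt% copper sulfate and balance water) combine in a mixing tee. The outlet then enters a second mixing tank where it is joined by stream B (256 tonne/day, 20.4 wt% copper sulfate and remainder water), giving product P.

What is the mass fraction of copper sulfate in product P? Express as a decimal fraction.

Overall, product flow = 2102 tonne/day.
copper sulfate in = 156×0.478 + 1690×0.445 + 256×0.204 = 878.84 tonne/day.
copper sulfate fraction in P = 0.418.

0.418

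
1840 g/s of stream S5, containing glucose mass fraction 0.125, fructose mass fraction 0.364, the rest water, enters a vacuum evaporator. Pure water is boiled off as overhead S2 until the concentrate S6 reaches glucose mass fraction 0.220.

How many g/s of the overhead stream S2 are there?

glucose is conserved: 1840×0.125 = 230 g/s all reports to the concentrate.
Concentrate = 230/(target fraction) = 1045.5 g/s.
Overhead = 1840 − 1045.5 = 794.55 g/s.

794.5 g/s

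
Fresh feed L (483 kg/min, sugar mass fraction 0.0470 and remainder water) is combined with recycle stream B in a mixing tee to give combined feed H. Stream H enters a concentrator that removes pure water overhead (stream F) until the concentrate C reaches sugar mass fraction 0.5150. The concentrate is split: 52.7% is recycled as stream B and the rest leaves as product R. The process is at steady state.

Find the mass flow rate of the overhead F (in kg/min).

438.9 kg/min

Overall sugar balance (none leaves overhead): sugar in fresh feed = sugar in product, i.e. 483×0.047 = (1−0.527)·C·0.515.
C = 22.701/(0.515×0.473) = 93.192 kg/min.
Recycle B = 0.527×93.192 = 49.112 kg/min.
Combined feed H = 483 + 49.112 = 532.11 kg/min.
Overhead F = H − C = 532.11 − 93.192 = 438.92 kg/min.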